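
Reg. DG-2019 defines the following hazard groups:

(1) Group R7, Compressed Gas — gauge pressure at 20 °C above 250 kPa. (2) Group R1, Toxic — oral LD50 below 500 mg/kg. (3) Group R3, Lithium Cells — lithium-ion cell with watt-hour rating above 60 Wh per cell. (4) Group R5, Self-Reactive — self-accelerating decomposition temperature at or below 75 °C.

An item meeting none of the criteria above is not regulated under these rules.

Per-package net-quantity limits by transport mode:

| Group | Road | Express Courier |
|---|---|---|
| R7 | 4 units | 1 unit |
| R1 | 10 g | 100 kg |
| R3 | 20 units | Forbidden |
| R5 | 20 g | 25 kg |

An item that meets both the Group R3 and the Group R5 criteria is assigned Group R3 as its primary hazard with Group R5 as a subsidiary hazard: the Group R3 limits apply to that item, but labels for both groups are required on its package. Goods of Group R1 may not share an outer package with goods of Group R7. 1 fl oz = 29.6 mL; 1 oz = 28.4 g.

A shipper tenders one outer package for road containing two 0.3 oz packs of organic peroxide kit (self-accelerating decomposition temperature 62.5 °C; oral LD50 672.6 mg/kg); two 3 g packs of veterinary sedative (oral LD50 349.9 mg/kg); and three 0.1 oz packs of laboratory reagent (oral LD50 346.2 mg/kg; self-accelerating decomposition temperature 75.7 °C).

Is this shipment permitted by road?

No

The organic peroxide kit has self-accelerating decomposition temperature 62.5 °C, which is ≤ 75 °C, so it is Group R5 (Self-Reactive).
Veterinary sedative: oral LD50 349.9 mg/kg < 500 mg/kg → Group R1 (Toxic).
Laboratory reagent: oral LD50 346.2 mg/kg < 500 mg/kg → Group R1 (Toxic).
Group R1 net quantity: (two 3 g packs = 6 g) + (three 0.1 oz packs = 8.52 g) = 14.52 g.
14.52 g > 10 g (road limit, Group R1) — over the limit.
Group R5 quantity: two 0.3 oz packs = 17.04 g.
17.04 g ≤ 20 g (road limit, Group R5) — within limit.
The segregation rule (Group R1 with Group R7) does not apply to Group R1 with Group R5.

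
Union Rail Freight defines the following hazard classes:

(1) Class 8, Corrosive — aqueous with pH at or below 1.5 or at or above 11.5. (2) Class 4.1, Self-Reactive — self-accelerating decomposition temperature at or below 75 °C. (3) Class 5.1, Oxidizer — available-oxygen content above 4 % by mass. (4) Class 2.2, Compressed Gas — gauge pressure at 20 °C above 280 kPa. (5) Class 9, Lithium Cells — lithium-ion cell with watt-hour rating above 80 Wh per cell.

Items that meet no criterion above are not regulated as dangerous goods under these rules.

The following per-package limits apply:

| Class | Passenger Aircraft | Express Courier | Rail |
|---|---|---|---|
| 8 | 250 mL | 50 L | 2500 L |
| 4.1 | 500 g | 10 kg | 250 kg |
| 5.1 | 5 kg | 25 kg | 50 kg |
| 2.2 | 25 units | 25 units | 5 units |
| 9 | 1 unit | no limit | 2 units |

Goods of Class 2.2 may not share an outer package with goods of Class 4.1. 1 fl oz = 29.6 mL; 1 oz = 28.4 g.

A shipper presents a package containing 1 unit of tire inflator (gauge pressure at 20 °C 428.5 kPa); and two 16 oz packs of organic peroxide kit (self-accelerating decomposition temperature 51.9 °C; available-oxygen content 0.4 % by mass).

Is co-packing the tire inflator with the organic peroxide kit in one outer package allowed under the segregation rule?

Gauge pressure at 20 °C 428.5 kPa meets the Class 2.2 criterion (Compressed Gas), so the tire inflator is Class 2.2.
The organic peroxide kit has self-accelerating decomposition temperature 51.9 °C, which is ≤ 75 °C, so it is Class 4.1 (Self-Reactive).
Class 2.2 and Class 4.1 may not share an outer package.

No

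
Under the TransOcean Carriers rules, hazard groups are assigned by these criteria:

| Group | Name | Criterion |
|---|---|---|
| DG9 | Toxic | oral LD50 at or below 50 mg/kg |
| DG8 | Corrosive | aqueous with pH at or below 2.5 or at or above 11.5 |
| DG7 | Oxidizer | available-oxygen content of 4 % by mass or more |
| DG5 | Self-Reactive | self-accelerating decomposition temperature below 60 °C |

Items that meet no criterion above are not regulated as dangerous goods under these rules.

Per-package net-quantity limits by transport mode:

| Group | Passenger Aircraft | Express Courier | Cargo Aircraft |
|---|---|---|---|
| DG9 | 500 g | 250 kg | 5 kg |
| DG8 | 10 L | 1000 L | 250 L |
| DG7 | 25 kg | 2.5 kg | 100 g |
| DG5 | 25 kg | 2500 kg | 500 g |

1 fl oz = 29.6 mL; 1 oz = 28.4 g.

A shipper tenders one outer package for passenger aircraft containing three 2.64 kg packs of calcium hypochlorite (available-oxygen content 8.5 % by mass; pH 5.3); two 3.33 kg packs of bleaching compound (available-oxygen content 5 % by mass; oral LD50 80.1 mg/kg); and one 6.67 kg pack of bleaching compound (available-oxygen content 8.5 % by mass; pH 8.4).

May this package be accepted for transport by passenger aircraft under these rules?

Available-oxygen content 8.5 % by mass meets the Group DG7 criterion (Oxidizer), so the calcium hypochlorite is Group DG7.
Available-oxygen content 5 % by mass meets the Group DG7 criterion (Oxidizer), so the bleaching compound is Group DG7.
Bleaching compound: available-oxygen content 8.5 % by mass ≥ 4 % by mass → Group DG7 (Oxidizer).
Total Group DG7: (three 2.64 kg packs = 7.92 kg) + (two 3.33 kg packs = 6.66 kg) + 6.67 kg = 21.25 kg.
21.25 kg ≤ 25 kg (passenger aircraft limit, Group DG7) — within limit.

Yes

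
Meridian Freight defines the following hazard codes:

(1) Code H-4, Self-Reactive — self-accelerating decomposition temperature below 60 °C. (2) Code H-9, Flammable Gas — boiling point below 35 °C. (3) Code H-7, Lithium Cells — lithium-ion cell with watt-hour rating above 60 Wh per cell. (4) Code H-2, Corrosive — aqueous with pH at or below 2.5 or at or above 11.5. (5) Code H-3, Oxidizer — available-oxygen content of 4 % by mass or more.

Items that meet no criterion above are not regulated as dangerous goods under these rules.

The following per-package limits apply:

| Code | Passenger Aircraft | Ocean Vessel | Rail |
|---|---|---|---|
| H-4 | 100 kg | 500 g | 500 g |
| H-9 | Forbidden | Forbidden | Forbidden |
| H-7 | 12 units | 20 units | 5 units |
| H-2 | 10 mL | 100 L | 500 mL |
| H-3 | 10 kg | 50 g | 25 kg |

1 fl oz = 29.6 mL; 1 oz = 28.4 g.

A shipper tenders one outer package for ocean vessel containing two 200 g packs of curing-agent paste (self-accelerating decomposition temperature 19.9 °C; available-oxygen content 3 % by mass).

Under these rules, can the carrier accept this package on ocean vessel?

Curing-agent paste: self-accelerating decomposition temperature 19.9 °C < 60 °C → Code H-4 (Self-Reactive).
Code H-4 quantity: two 200 g packs = 400 g.
400 g is within the ocean vessel limit of 500 g for Code H-4.

Yes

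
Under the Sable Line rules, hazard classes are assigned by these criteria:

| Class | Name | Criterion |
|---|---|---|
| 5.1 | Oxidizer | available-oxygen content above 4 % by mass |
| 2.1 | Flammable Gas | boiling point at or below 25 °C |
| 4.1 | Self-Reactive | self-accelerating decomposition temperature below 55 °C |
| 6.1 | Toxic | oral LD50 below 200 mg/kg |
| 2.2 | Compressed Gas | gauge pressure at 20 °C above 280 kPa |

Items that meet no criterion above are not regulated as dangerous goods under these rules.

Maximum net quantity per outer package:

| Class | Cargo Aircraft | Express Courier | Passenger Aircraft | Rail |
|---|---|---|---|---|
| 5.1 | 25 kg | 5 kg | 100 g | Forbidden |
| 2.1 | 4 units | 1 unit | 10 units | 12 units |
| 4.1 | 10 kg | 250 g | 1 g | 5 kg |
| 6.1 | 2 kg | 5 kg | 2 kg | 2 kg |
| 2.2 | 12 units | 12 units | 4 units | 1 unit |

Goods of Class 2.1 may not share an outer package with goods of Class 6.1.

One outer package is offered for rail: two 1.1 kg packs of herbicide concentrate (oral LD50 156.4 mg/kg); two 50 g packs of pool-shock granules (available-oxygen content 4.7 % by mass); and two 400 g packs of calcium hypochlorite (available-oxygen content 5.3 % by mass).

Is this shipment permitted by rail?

No

With oral LD50 156.4 mg/kg (< 200 mg/kg), the herbicide concentrate falls in Class 6.1.
The pool-shock granules have available-oxygen content 4.7 % by mass, which is > 4 % by mass, so they are Class 5.1 (Oxidizer).
Available-oxygen content 5.3 % by mass meets the Class 5.1 criterion (Oxidizer), so the calcium hypochlorite is Class 5.1.
Class 5.1 net quantity: (two 50 g packs = 100 g) + (two 400 g packs = 800 g) = 900 g.
By rail, Class 5.1 is Forbidden regardless of quantity.
Class 6.1 quantity: two 1.1 kg packs = 2.2 kg.
2.2 kg > 2 kg (rail limit, Class 6.1) — over the limit.
The segregation rule (Class 2.1 with Class 6.1) does not apply to Class 5.1 with Class 6.1.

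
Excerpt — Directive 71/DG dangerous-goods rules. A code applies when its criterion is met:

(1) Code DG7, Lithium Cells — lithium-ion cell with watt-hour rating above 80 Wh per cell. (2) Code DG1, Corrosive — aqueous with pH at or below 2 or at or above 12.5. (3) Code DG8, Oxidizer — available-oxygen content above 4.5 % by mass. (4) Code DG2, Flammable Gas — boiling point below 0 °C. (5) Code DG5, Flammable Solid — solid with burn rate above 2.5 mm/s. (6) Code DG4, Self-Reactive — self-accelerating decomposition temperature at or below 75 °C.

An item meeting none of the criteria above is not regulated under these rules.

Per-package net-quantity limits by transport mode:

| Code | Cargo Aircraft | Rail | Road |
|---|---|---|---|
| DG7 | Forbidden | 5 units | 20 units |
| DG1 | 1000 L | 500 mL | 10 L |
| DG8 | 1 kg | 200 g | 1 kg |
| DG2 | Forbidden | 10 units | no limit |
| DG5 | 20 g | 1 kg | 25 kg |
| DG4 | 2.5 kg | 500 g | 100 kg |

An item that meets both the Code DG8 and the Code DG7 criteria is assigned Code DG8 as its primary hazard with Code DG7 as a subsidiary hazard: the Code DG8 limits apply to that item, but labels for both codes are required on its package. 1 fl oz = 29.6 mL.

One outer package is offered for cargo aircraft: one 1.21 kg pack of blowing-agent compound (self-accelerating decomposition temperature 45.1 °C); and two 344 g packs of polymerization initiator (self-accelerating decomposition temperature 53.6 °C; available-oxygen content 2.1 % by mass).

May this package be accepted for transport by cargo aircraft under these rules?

Self-accelerating decomposition temperature 45.1 °C meets the Code DG4 criterion (Self-Reactive), so the blowing-agent compound is Code DG4.
Polymerization initiator: self-accelerating decomposition temperature 53.6 °C ≤ 75 °C → Code DG4 (Self-Reactive).
Total Code DG4: 1.21 kg + (two 344 g packs = 688 g) = 1.898 kg.
That is within the Code DG4 cargo aircraft limit of 2.5 kg.

Yes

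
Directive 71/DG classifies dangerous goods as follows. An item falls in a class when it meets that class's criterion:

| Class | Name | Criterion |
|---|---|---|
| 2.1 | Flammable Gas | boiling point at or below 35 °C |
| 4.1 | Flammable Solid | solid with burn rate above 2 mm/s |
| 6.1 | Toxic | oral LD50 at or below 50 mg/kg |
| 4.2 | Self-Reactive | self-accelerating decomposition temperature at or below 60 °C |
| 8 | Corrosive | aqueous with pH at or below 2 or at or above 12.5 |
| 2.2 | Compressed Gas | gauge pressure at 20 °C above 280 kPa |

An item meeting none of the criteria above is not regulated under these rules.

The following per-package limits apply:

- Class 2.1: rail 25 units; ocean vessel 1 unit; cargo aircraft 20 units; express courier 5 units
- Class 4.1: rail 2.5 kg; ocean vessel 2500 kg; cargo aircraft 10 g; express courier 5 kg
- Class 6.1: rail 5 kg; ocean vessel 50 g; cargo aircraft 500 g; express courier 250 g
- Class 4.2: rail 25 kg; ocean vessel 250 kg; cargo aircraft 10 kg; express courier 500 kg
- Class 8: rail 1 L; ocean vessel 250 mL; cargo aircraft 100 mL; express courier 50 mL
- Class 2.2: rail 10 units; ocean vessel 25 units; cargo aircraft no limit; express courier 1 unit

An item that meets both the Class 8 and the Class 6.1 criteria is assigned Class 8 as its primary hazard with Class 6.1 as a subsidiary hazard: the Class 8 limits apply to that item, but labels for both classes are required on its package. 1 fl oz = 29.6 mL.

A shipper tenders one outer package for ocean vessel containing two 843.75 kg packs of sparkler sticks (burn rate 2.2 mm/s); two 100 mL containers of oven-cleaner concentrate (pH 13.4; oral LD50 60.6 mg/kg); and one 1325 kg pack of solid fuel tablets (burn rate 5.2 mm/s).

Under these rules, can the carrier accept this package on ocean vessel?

Sparkler sticks: burn rate 2.2 mm/s > 2 mm/s → Class 4.1 (Flammable Solid).
pH 13.4 meets the Class 8 criterion (Corrosive), so the oven-cleaner concentrate is Class 8.
The solid fuel tablets have burn rate 5.2 mm/s, which is > 2 mm/s, so they are Class 4.1 (Flammable Solid).
Class 4.1 net quantity: (two 843.75 kg packs = 1687.5 kg) + 1325 kg = 3012.5 kg.
3012.5 kg exceeds the ocean vessel limit of 2500 kg for Class 4.1.
Class 8 quantity: two 100 mL containers = 200 mL.
200 mL is within the ocean vessel limit of 250 mL for Class 8.

No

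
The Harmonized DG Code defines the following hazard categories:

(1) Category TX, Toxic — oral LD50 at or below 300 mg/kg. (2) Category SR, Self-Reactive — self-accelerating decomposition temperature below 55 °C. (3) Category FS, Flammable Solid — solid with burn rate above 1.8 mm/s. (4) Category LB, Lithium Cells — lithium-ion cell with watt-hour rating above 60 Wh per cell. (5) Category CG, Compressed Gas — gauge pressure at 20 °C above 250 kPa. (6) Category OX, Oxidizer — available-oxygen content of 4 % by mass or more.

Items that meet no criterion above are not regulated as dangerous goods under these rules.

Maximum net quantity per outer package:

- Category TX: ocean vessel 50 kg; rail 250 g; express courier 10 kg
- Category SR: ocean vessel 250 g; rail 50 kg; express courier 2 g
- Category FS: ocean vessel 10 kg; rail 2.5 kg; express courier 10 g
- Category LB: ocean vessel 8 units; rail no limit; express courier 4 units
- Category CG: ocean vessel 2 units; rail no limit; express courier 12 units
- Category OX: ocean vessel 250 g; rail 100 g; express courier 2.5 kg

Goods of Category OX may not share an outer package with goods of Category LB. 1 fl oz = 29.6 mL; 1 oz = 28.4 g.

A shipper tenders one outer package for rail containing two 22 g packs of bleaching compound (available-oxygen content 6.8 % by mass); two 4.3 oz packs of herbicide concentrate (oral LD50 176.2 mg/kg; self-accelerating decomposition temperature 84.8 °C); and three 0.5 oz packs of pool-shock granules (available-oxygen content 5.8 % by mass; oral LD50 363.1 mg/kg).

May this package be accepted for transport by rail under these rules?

Yes

The bleaching compound has available-oxygen content 6.8 % by mass, which is ≥ 4 % by mass, so it is Category OX (Oxidizer).
The herbicide concentrate has oral LD50 176.2 mg/kg, which is ≤ 300 mg/kg, so it is Category TX (Toxic).
Pool-shock granules: available-oxygen content 5.8 % by mass ≥ 4 % by mass → Category OX (Oxidizer).
Total Category OX: (two 22 g packs = 44 g) + (three 0.5 oz packs = 42.6 g) = 86.6 g.
86.6 g ≤ 100 g (rail limit, Category OX) — within limit.
Category TX quantity: two 4.3 oz packs = 244.24 g.
244.24 g ≤ 250 g (rail limit, Category TX) — within limit.
The segregation rule (Category OX with Category LB) does not apply to Category OX with Category TX.
Every hazard category is within its rail limit and no segregation rule is violated.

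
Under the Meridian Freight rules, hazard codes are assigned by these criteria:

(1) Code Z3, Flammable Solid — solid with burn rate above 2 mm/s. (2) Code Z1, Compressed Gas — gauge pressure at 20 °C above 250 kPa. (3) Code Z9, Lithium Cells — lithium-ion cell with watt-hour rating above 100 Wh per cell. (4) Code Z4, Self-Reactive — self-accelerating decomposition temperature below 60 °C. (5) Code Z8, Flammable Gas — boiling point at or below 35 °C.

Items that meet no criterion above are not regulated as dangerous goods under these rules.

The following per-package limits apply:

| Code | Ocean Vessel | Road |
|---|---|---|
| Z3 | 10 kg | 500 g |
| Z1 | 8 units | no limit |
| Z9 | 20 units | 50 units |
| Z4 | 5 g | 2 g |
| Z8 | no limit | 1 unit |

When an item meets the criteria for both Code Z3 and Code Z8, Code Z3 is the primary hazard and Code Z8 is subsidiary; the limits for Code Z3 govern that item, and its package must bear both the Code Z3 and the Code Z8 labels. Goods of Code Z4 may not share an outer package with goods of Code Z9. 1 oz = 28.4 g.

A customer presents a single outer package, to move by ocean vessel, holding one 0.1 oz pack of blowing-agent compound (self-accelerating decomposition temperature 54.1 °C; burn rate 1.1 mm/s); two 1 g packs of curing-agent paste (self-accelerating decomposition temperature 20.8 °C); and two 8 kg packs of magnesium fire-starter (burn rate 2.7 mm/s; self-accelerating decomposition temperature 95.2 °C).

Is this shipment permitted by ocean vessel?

With self-accelerating decomposition temperature 54.1 °C (< 60 °C), the blowing-agent compound falls in Code Z4.
Curing-agent paste: self-accelerating decomposition temperature 20.8 °C < 60 °C → Code Z4 (Self-Reactive).
Magnesium fire-starter: burn rate 2.7 mm/s > 2 mm/s → Code Z3 (Flammable Solid).
Code Z3 quantity: two 8 kg packs = 16 kg.
16 kg > 10 kg (ocean vessel limit, Code Z3) — over the limit.
Code Z4 net quantity: (one 0.1 oz pack = 2.84 g) + (two 1 g packs = 2 g) = 4.84 g.
That is within the Code Z4 ocean vessel limit of 5 g.
The segregation rule (Code Z4 with Code Z9) does not apply to Code Z3 with Code Z4.

No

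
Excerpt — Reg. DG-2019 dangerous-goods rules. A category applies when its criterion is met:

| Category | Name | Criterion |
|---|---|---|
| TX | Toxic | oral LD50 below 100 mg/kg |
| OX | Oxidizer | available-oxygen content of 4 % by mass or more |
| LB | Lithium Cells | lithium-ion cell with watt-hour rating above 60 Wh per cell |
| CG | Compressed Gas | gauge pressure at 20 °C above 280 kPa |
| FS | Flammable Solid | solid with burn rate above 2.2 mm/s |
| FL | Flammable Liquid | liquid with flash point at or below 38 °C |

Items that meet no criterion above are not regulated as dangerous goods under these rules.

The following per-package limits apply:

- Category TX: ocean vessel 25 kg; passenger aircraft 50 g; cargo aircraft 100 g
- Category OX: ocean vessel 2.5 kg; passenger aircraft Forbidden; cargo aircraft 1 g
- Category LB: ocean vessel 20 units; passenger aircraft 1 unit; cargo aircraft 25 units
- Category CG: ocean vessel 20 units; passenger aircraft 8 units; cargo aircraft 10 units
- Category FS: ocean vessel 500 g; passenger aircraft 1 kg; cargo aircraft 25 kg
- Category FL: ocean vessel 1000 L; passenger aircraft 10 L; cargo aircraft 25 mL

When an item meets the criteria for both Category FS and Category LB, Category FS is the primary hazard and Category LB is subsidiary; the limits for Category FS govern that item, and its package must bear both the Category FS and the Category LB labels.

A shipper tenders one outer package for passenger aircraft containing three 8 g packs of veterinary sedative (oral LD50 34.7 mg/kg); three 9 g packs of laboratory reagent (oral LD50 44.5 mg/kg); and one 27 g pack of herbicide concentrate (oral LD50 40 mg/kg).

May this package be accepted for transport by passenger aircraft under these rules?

No

The veterinary sedative has oral LD50 34.7 mg/kg, which is < 100 mg/kg, so it is Category TX (Toxic).
Oral LD50 44.5 mg/kg meets the Category TX criterion (Toxic), so the laboratory reagent is Category TX.
With oral LD50 40 mg/kg (< 100 mg/kg), the herbicide concentrate falls in Category TX.
Category TX net quantity: (three 8 g packs = 24 g) + (three 9 g packs = 27 g) + 27 g = 78 g.
That exceeds the Category TX passenger aircraft limit of 50 g.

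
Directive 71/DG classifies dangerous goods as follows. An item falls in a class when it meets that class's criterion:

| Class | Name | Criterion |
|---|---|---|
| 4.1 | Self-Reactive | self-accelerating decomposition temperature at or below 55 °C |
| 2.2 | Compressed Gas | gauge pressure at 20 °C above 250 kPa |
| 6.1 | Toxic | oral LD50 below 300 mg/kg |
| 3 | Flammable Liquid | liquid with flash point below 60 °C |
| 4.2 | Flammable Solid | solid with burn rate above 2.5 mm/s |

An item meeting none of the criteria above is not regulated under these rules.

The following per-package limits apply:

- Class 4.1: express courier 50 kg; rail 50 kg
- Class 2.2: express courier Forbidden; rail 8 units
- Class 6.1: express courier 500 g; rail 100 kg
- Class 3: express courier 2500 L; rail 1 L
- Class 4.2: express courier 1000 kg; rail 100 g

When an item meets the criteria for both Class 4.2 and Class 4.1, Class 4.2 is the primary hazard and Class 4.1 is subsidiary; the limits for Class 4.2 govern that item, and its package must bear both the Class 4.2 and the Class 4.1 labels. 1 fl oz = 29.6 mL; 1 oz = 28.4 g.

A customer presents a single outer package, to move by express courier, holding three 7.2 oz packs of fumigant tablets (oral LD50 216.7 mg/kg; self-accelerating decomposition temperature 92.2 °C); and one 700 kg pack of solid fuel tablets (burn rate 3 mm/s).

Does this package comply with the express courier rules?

No

Fumigant tablets: oral LD50 216.7 mg/kg < 300 mg/kg → Class 6.1 (Toxic).
With burn rate 3 mm/s (> 2.5 mm/s), the solid fuel tablets fall in Class 4.2.
Class 4.2 quantity: 700 kg.
700 kg ≤ 1000 kg (express courier limit, Class 4.2) — within limit.
Class 6.1 quantity: three 7.2 oz packs = 613.44 g.
613.44 g > 500 g (express courier limit, Class 6.1) — over the limit.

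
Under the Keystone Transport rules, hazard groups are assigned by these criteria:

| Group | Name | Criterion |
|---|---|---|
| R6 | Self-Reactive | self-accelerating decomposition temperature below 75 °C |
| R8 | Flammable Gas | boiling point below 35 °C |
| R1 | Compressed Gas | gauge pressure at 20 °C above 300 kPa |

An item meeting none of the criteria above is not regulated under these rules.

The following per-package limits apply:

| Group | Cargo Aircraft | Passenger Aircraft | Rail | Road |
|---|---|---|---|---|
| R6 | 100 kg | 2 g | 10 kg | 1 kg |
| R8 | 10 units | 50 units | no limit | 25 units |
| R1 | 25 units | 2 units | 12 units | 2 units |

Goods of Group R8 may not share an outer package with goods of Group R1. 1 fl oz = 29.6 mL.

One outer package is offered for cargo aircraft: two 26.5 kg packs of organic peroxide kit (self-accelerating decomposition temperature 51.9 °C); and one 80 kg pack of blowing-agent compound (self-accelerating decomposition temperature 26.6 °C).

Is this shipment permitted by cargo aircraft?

Self-accelerating decomposition temperature 51.9 °C meets the Group R6 criterion (Self-Reactive), so the organic peroxide kit is Group R6.
Blowing-agent compound: self-accelerating decomposition temperature 26.6 °C < 75 °C → Group R6 (Self-Reactive).
Total Group R6: (two 26.5 kg packs = 53 kg) + 80 kg = 133 kg.
133 kg exceeds the cargo aircraft limit of 100 kg for Group R6.

No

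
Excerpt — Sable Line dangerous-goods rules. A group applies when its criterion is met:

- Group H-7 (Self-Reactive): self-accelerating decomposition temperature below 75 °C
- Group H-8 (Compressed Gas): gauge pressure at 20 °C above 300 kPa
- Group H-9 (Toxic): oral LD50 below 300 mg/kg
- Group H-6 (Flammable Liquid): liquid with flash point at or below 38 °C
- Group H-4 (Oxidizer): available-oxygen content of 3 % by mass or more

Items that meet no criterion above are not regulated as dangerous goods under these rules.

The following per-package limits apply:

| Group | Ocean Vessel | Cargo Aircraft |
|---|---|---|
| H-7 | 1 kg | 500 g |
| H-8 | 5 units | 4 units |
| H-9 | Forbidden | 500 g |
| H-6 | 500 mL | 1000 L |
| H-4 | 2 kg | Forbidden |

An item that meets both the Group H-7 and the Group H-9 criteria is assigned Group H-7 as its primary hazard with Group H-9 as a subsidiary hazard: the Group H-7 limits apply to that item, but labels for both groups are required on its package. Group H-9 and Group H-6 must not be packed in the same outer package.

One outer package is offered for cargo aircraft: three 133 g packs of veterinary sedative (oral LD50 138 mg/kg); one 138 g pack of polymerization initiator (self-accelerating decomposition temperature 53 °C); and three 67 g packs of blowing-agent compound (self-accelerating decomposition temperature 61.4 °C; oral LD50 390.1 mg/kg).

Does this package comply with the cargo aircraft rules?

Yes

The veterinary sedative has oral LD50 138 mg/kg, which is < 300 mg/kg, so it is Group H-9 (Toxic).
Self-accelerating decomposition temperature 53 °C meets the Group H-7 criterion (Self-Reactive), so the polymerization initiator is Group H-7.
Self-accelerating decomposition temperature 61.4 °C meets the Group H-7 criterion (Self-Reactive), so the blowing-agent compound is Group H-7.
Group H-9 quantity: three 133 g packs = 399 g.
399 g is within the cargo aircraft limit of 500 g for Group H-9.
Total Group H-7: 138 g + (three 67 g packs = 201 g) = 339 g.
339 g ≤ 500 g (cargo aircraft limit, Group H-7) — within limit.
The segregation rule (Group H-9 with Group H-6) does not apply to Group H-9 with Group H-7.
Every hazard group is within its cargo aircraft limit and no segregation rule is violated.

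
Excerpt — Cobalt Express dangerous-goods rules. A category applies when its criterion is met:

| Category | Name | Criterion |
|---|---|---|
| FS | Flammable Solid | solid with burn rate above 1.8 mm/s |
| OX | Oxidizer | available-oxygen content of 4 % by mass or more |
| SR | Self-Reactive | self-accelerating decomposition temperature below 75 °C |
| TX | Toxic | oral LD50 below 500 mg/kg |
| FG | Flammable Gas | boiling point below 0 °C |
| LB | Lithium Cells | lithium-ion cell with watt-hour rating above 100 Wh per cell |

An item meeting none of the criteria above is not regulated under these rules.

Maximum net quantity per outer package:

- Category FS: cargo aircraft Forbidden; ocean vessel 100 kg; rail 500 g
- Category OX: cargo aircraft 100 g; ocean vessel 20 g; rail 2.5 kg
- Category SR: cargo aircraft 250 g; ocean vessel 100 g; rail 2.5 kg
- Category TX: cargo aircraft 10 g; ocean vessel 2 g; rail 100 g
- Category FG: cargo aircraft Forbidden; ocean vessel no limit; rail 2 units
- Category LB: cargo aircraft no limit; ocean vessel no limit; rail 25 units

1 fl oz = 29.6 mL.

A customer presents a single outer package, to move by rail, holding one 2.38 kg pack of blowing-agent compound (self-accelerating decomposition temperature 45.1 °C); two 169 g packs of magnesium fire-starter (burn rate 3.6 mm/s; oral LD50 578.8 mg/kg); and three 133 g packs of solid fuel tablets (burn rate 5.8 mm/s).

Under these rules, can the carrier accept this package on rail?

No

With self-accelerating decomposition temperature 45.1 °C (< 75 °C), the blowing-agent compound falls in Category SR.
Magnesium fire-starter: burn rate 3.6 mm/s > 1.8 mm/s → Category FS (Flammable Solid).
With burn rate 5.8 mm/s (> 1.8 mm/s), the solid fuel tablets fall in Category FS.
Category SR quantity: 2.38 kg.
2.38 kg ≤ 2.5 kg (rail limit, Category SR) — within limit.
Category FS net quantity: (two 169 g packs = 338 g) + (three 133 g packs = 399 g) = 737 g.
737 g exceeds the rail limit of 500 g for Category FS.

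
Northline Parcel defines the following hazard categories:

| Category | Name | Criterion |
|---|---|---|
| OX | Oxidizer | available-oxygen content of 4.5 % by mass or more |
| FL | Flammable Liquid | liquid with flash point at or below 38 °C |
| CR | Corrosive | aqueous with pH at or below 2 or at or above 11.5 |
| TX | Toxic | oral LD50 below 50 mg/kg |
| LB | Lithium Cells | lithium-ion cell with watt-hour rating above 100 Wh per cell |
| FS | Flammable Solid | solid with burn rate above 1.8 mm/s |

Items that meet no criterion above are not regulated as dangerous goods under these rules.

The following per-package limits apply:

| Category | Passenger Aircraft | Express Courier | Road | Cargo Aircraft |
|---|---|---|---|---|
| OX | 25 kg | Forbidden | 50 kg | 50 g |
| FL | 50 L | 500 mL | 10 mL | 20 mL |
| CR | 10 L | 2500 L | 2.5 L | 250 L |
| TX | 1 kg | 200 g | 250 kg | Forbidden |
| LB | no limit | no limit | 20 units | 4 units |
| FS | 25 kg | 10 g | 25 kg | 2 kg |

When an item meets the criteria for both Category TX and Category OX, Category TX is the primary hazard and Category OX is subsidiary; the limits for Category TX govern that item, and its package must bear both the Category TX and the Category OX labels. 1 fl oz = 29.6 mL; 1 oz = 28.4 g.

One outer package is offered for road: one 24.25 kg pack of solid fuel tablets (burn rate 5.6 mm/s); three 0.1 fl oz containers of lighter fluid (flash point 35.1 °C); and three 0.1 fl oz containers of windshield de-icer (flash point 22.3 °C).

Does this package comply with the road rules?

Solid fuel tablets: burn rate 5.6 mm/s > 1.8 mm/s → Category FS (Flammable Solid).
Flash point 35.1 °C meets the Category FL criterion (Flammable Liquid), so the lighter fluid is Category FL.
With flash point 22.3 °C (≤ 38 °C), the windshield de-icer falls in Category FL.
Total Category FL: (three 0.1 fl oz containers = 8.88 mL) + (three 0.1 fl oz containers = 8.88 mL) = 17.76 mL.
That exceeds the Category FL road limit of 10 mL.
Category FS quantity: 24.25 kg.
24.25 kg ≤ 25 kg (road limit, Category FS) — within limit.

No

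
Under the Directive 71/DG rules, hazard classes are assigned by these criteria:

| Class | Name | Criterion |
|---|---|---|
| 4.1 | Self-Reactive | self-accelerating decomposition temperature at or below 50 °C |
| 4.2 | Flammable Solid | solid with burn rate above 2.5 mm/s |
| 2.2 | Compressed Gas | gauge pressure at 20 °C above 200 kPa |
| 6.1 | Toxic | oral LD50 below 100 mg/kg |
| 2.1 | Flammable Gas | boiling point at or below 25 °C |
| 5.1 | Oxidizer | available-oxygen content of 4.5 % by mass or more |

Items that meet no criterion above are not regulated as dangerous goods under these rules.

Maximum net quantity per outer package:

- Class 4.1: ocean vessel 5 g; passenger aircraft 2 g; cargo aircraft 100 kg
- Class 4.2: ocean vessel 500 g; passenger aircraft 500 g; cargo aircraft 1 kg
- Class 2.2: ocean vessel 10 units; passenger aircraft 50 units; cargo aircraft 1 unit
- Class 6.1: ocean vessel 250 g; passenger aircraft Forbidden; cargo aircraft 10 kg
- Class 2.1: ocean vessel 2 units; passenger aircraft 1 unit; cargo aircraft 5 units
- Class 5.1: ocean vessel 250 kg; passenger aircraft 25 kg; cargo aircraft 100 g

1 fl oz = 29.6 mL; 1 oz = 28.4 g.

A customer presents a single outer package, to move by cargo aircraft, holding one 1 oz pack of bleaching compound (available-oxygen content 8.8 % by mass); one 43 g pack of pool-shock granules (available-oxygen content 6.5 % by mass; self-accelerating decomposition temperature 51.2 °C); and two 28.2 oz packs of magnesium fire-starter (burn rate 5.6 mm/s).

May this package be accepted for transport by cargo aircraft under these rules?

No

With available-oxygen content 8.8 % by mass (≥ 4.5 % by mass), the bleaching compound falls in Class 5.1.
Available-oxygen content 6.5 % by mass meets the Class 5.1 criterion (Oxidizer), so the pool-shock granules are Class 5.1.
With burn rate 5.6 mm/s (> 2.5 mm/s), the magnesium fire-starter falls in Class 4.2.
Class 4.2 quantity: two 28.2 oz packs = 1601.76 g.
1601.76 g exceeds the cargo aircraft limit of 1 kg for Class 4.2.
Total Class 5.1: (one 1 oz pack = 28.4 g) + 43 g = 71.4 g.
71.4 g is within the cargo aircraft limit of 100 g for Class 5.1.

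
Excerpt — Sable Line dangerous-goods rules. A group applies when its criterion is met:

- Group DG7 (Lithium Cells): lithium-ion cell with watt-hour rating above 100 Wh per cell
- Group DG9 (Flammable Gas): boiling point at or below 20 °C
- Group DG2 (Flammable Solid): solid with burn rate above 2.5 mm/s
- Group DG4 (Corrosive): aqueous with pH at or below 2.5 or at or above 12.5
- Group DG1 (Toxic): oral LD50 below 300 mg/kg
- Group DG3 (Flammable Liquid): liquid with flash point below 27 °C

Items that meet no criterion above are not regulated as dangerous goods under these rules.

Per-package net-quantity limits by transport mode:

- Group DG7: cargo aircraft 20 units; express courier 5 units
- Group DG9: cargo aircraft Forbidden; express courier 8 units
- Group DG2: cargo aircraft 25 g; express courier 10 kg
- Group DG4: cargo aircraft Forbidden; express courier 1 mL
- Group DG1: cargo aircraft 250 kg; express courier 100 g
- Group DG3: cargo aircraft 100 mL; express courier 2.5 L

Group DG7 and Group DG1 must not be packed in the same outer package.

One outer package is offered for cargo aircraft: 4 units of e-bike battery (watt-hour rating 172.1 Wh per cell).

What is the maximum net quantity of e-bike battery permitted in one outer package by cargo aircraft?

With watt-hour rating 172.1 Wh per cell (> 100 Wh per cell), the e-bike battery falls in Group DG7.
The cargo aircraft limit for Group DG7 is 20 units.

20 units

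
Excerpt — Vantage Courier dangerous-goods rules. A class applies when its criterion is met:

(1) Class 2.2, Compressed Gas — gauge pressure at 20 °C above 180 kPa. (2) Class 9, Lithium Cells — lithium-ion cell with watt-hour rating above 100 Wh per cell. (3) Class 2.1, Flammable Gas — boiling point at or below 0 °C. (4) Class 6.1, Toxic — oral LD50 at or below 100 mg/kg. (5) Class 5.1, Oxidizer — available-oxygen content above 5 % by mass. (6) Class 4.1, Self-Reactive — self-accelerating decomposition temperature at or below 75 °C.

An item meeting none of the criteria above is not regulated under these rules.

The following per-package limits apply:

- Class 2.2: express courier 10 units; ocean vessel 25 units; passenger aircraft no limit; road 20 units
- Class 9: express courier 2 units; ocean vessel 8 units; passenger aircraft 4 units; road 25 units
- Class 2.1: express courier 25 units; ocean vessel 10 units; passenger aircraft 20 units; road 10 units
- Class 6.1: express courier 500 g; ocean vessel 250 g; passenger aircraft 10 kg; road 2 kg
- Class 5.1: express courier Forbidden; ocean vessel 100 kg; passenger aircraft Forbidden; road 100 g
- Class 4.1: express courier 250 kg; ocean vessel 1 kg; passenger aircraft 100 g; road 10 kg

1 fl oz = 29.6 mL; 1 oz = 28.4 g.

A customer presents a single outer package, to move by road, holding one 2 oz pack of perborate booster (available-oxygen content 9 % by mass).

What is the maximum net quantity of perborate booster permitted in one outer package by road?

The perborate booster has available-oxygen content 9 % by mass, which is > 5 % by mass, so it is Class 5.1 (Oxidizer).
The road limit for Class 5.1 is 100 g.

100 g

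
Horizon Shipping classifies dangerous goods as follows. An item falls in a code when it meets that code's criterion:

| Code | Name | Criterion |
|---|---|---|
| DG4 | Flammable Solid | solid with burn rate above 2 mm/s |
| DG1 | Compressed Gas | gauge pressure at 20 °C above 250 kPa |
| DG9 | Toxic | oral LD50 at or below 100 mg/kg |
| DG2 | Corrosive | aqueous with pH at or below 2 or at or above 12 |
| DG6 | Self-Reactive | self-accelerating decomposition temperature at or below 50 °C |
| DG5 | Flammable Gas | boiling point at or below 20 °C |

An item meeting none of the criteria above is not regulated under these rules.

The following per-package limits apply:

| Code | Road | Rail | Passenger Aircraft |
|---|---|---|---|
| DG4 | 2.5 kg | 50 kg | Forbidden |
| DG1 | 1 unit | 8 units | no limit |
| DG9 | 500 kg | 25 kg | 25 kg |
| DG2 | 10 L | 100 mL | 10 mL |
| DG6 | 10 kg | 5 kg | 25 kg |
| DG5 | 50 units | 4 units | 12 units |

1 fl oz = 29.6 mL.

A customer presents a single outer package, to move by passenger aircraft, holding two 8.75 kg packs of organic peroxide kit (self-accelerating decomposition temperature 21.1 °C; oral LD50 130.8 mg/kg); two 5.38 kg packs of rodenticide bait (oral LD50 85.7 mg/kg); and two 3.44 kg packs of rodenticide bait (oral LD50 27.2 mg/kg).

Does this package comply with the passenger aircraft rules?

Yes

With self-accelerating decomposition temperature 21.1 °C (≤ 50 °C), the organic peroxide kit falls in Code DG6.
Oral LD50 85.7 mg/kg meets the Code DG9 criterion (Toxic), so the rodenticide bait is Code DG9.
Oral LD50 27.2 mg/kg meets the Code DG9 criterion (Toxic), so the rodenticide bait is Code DG9.
Code DG9 net quantity: (two 5.38 kg packs = 10.76 kg) + (two 3.44 kg packs = 6.88 kg) = 17.64 kg.
17.64 kg is within the passenger aircraft limit of 25 kg for Code DG9.
Code DG6 quantity: two 8.75 kg packs = 17.5 kg.
That is within the Code DG6 passenger aircraft limit of 25 kg.
Every hazard code is within its passenger aircraft limit and no segregation rule is violated.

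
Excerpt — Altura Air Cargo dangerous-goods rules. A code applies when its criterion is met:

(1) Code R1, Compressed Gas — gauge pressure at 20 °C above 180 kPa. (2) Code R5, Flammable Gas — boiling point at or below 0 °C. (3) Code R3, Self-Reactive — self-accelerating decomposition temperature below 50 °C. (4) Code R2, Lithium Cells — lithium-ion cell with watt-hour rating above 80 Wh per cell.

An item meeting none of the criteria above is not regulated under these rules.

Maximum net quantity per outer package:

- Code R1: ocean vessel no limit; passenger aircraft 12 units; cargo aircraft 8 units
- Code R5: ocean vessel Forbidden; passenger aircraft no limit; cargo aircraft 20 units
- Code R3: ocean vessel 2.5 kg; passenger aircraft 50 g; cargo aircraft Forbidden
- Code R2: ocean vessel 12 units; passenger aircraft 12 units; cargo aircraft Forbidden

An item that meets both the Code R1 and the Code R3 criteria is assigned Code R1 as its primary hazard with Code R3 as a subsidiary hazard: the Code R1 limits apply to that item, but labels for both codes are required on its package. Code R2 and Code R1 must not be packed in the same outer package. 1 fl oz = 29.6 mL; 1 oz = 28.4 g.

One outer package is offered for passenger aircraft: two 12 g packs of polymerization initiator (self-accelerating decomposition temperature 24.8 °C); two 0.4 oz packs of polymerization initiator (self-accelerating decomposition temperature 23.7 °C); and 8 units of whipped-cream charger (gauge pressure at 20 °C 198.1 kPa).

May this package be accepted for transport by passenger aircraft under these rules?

Yes

With self-accelerating decomposition temperature 24.8 °C (< 50 °C), the polymerization initiator falls in Code R3.
Self-accelerating decomposition temperature 23.7 °C meets the Code R3 criterion (Self-Reactive), so the polymerization initiator is Code R3.
The whipped-cream charger has gauge pressure at 20 °C 198.1 kPa, which is > 180 kPa, so it is Code R1 (Compressed Gas).
Code R3 net quantity: (two 12 g packs = 24 g) + (two 0.4 oz packs = 22.72 g) = 46.72 g.
46.72 g is within the passenger aircraft limit of 50 g for Code R3.
Code R1 quantity: 8 units.
8 units is within the passenger aircraft limit of 12 units for Code R1.
The segregation rule (Code R2 with Code R1) does not apply to Code R3 with Code R1.
Every hazard code is within its passenger aircraft limit and no segregation rule is violated.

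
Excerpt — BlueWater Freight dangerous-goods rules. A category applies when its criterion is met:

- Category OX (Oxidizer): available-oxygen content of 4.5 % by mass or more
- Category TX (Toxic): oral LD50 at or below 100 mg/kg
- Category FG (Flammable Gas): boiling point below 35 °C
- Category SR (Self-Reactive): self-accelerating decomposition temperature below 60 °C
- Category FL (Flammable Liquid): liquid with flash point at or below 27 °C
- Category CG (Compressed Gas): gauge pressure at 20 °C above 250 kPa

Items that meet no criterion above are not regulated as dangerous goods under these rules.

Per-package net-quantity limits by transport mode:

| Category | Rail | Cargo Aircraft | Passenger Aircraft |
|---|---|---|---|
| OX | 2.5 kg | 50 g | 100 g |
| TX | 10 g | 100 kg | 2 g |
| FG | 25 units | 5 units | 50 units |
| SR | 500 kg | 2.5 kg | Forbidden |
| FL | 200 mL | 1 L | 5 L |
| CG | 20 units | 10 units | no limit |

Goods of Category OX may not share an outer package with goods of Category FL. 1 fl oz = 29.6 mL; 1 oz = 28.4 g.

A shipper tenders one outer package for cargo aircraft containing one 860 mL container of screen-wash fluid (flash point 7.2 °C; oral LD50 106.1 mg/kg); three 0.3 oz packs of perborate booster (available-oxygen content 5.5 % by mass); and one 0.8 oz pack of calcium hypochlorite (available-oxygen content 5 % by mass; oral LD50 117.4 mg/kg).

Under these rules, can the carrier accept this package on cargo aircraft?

No

With flash point 7.2 °C (≤ 27 °C), the screen-wash fluid falls in Category FL.
With available-oxygen content 5.5 % by mass (≥ 4.5 % by mass), the perborate booster falls in Category OX.
The calcium hypochlorite has available-oxygen content 5 % by mass, which is ≥ 4.5 % by mass, so it is Category OX (Oxidizer).
Category OX net quantity: (three 0.3 oz packs = 25.56 g) + (one 0.8 oz pack = 22.72 g) = 48.28 g.
That is within the Category OX cargo aircraft limit of 50 g.
Category FL quantity: 860 mL.
860 mL ≤ 1 L (cargo aircraft limit, Category FL) — within limit.
Category OX and Category FL may not share an outer package.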